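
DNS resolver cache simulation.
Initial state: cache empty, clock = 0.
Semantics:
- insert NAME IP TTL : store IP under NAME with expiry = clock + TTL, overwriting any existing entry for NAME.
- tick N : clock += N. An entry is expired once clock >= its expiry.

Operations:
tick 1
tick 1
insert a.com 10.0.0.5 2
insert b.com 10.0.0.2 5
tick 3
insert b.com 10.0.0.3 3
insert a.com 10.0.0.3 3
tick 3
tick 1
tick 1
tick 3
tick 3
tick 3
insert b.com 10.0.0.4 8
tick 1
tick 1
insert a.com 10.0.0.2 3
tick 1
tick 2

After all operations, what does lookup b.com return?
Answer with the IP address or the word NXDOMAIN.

Op 1: tick 1 -> clock=1.
Op 2: tick 1 -> clock=2.
Op 3: insert a.com -> 10.0.0.5 (expiry=2+2=4). clock=2
Op 4: insert b.com -> 10.0.0.2 (expiry=2+5=7). clock=2
Op 5: tick 3 -> clock=5. purged={a.com}
Op 6: insert b.com -> 10.0.0.3 (expiry=5+3=8). clock=5
Op 7: insert a.com -> 10.0.0.3 (expiry=5+3=8). clock=5
Op 8: tick 3 -> clock=8. purged={a.com,b.com}
Op 9: tick 1 -> clock=9.
Op 10: tick 1 -> clock=10.
Op 11: tick 3 -> clock=13.
Op 12: tick 3 -> clock=16.
Op 13: tick 3 -> clock=19.
Op 14: insert b.com -> 10.0.0.4 (expiry=19+8=27). clock=19
Op 15: tick 1 -> clock=20.
Op 16: tick 1 -> clock=21.
Op 17: insert a.com -> 10.0.0.2 (expiry=21+3=24). clock=21
Op 18: tick 1 -> clock=22.
Op 19: tick 2 -> clock=24. purged={a.com}
lookup b.com: present, ip=10.0.0.4 expiry=27 > clock=24

Answer: 10.0.0.4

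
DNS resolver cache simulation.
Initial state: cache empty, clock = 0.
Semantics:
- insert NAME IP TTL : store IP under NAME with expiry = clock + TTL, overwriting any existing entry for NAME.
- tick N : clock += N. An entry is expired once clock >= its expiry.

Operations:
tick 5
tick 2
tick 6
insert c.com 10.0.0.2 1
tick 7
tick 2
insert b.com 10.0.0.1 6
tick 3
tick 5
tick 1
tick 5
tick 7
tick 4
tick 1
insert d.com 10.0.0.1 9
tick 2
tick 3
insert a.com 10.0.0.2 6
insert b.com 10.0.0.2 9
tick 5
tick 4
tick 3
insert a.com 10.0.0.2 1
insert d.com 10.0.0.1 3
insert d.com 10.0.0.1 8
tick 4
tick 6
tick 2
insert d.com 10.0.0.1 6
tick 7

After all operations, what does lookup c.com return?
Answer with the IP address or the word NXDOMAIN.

Answer: NXDOMAIN

Derivation:
Op 1: tick 5 -> clock=5.
Op 2: tick 2 -> clock=7.
Op 3: tick 6 -> clock=13.
Op 4: insert c.com -> 10.0.0.2 (expiry=13+1=14). clock=13
Op 5: tick 7 -> clock=20. purged={c.com}
Op 6: tick 2 -> clock=22.
Op 7: insert b.com -> 10.0.0.1 (expiry=22+6=28). clock=22
Op 8: tick 3 -> clock=25.
Op 9: tick 5 -> clock=30. purged={b.com}
Op 10: tick 1 -> clock=31.
Op 11: tick 5 -> clock=36.
Op 12: tick 7 -> clock=43.
Op 13: tick 4 -> clock=47.
Op 14: tick 1 -> clock=48.
Op 15: insert d.com -> 10.0.0.1 (expiry=48+9=57). clock=48
Op 16: tick 2 -> clock=50.
Op 17: tick 3 -> clock=53.
Op 18: insert a.com -> 10.0.0.2 (expiry=53+6=59). clock=53
Op 19: insert b.com -> 10.0.0.2 (expiry=53+9=62). clock=53
Op 20: tick 5 -> clock=58. purged={d.com}
Op 21: tick 4 -> clock=62. purged={a.com,b.com}
Op 22: tick 3 -> clock=65.
Op 23: insert a.com -> 10.0.0.2 (expiry=65+1=66). clock=65
Op 24: insert d.com -> 10.0.0.1 (expiry=65+3=68). clock=65
Op 25: insert d.com -> 10.0.0.1 (expiry=65+8=73). clock=65
Op 26: tick 4 -> clock=69. purged={a.com}
Op 27: tick 6 -> clock=75. purged={d.com}
Op 28: tick 2 -> clock=77.
Op 29: insert d.com -> 10.0.0.1 (expiry=77+6=83). clock=77
Op 30: tick 7 -> clock=84. purged={d.com}
lookup c.com: not in cache (expired or never inserted)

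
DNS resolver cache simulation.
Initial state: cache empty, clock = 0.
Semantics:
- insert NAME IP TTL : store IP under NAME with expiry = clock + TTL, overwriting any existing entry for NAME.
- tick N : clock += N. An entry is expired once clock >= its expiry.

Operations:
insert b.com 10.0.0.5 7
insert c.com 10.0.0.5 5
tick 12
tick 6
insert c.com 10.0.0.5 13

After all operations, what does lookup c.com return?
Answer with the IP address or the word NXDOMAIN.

Op 1: insert b.com -> 10.0.0.5 (expiry=0+7=7). clock=0
Op 2: insert c.com -> 10.0.0.5 (expiry=0+5=5). clock=0
Op 3: tick 12 -> clock=12. purged={b.com,c.com}
Op 4: tick 6 -> clock=18.
Op 5: insert c.com -> 10.0.0.5 (expiry=18+13=31). clock=18
lookup c.com: present, ip=10.0.0.5 expiry=31 > clock=18

Answer: 10.0.0.5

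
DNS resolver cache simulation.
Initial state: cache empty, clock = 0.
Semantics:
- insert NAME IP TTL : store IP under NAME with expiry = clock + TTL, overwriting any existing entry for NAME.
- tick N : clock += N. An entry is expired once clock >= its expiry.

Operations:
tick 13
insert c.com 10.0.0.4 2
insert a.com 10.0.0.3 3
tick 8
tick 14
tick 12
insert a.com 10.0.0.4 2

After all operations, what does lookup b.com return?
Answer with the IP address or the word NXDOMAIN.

Op 1: tick 13 -> clock=13.
Op 2: insert c.com -> 10.0.0.4 (expiry=13+2=15). clock=13
Op 3: insert a.com -> 10.0.0.3 (expiry=13+3=16). clock=13
Op 4: tick 8 -> clock=21. purged={a.com,c.com}
Op 5: tick 14 -> clock=35.
Op 6: tick 12 -> clock=47.
Op 7: insert a.com -> 10.0.0.4 (expiry=47+2=49). clock=47
lookup b.com: not in cache (expired or never inserted)

Answer: NXDOMAIN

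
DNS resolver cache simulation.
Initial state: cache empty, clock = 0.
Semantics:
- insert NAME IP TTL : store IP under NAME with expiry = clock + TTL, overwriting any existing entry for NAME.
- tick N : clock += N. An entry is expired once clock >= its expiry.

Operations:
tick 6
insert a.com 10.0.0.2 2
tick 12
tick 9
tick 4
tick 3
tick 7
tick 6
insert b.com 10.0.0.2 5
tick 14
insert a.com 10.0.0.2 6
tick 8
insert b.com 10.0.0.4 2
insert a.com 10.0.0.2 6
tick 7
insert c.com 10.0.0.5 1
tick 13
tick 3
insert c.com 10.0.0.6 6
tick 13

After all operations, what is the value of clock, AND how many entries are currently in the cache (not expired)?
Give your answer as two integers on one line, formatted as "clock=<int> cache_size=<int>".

Answer: clock=105 cache_size=0

Derivation:
Op 1: tick 6 -> clock=6.
Op 2: insert a.com -> 10.0.0.2 (expiry=6+2=8). clock=6
Op 3: tick 12 -> clock=18. purged={a.com}
Op 4: tick 9 -> clock=27.
Op 5: tick 4 -> clock=31.
Op 6: tick 3 -> clock=34.
Op 7: tick 7 -> clock=41.
Op 8: tick 6 -> clock=47.
Op 9: insert b.com -> 10.0.0.2 (expiry=47+5=52). clock=47
Op 10: tick 14 -> clock=61. purged={b.com}
Op 11: insert a.com -> 10.0.0.2 (expiry=61+6=67). clock=61
Op 12: tick 8 -> clock=69. purged={a.com}
Op 13: insert b.com -> 10.0.0.4 (expiry=69+2=71). clock=69
Op 14: insert a.com -> 10.0.0.2 (expiry=69+6=75). clock=69
Op 15: tick 7 -> clock=76. purged={a.com,b.com}
Op 16: insert c.com -> 10.0.0.5 (expiry=76+1=77). clock=76
Op 17: tick 13 -> clock=89. purged={c.com}
Op 18: tick 3 -> clock=92.
Op 19: insert c.com -> 10.0.0.6 (expiry=92+6=98). clock=92
Op 20: tick 13 -> clock=105. purged={c.com}
Final clock = 105
Final cache (unexpired): {} -> size=0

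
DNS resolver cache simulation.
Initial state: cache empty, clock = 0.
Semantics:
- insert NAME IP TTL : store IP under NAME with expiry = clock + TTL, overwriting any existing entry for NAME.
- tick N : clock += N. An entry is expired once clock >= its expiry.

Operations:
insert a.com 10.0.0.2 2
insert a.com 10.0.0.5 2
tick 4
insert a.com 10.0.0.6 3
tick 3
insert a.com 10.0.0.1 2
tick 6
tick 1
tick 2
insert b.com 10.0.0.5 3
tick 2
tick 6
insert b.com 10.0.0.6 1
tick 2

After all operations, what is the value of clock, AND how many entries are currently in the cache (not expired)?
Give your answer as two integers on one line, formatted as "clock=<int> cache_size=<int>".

Answer: clock=26 cache_size=0

Derivation:
Op 1: insert a.com -> 10.0.0.2 (expiry=0+2=2). clock=0
Op 2: insert a.com -> 10.0.0.5 (expiry=0+2=2). clock=0
Op 3: tick 4 -> clock=4. purged={a.com}
Op 4: insert a.com -> 10.0.0.6 (expiry=4+3=7). clock=4
Op 5: tick 3 -> clock=7. purged={a.com}
Op 6: insert a.com -> 10.0.0.1 (expiry=7+2=9). clock=7
Op 7: tick 6 -> clock=13. purged={a.com}
Op 8: tick 1 -> clock=14.
Op 9: tick 2 -> clock=16.
Op 10: insert b.com -> 10.0.0.5 (expiry=16+3=19). clock=16
Op 11: tick 2 -> clock=18.
Op 12: tick 6 -> clock=24. purged={b.com}
Op 13: insert b.com -> 10.0.0.6 (expiry=24+1=25). clock=24
Op 14: tick 2 -> clock=26. purged={b.com}
Final clock = 26
Final cache (unexpired): {} -> size=0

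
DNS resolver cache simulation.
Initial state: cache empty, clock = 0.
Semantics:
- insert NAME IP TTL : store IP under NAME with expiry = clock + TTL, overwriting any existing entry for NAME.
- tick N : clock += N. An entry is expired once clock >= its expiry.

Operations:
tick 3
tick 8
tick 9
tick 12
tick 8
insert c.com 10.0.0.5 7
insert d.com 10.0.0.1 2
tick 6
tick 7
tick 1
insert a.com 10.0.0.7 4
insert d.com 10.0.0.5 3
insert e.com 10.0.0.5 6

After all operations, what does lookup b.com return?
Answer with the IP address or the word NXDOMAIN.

Op 1: tick 3 -> clock=3.
Op 2: tick 8 -> clock=11.
Op 3: tick 9 -> clock=20.
Op 4: tick 12 -> clock=32.
Op 5: tick 8 -> clock=40.
Op 6: insert c.com -> 10.0.0.5 (expiry=40+7=47). clock=40
Op 7: insert d.com -> 10.0.0.1 (expiry=40+2=42). clock=40
Op 8: tick 6 -> clock=46. purged={d.com}
Op 9: tick 7 -> clock=53. purged={c.com}
Op 10: tick 1 -> clock=54.
Op 11: insert a.com -> 10.0.0.7 (expiry=54+4=58). clock=54
Op 12: insert d.com -> 10.0.0.5 (expiry=54+3=57). clock=54
Op 13: insert e.com -> 10.0.0.5 (expiry=54+6=60). clock=54
lookup b.com: not in cache (expired or never inserted)

Answer: NXDOMAIN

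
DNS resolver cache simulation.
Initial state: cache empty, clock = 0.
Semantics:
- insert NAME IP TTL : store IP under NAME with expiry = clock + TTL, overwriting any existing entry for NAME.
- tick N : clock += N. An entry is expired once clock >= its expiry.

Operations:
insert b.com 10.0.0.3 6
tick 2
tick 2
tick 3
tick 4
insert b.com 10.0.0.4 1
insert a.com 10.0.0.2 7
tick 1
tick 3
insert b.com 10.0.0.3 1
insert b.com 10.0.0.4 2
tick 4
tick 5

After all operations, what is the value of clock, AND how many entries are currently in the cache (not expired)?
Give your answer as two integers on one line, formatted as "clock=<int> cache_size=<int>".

Op 1: insert b.com -> 10.0.0.3 (expiry=0+6=6). clock=0
Op 2: tick 2 -> clock=2.
Op 3: tick 2 -> clock=4.
Op 4: tick 3 -> clock=7. purged={b.com}
Op 5: tick 4 -> clock=11.
Op 6: insert b.com -> 10.0.0.4 (expiry=11+1=12). clock=11
Op 7: insert a.com -> 10.0.0.2 (expiry=11+7=18). clock=11
Op 8: tick 1 -> clock=12. purged={b.com}
Op 9: tick 3 -> clock=15.
Op 10: insert b.com -> 10.0.0.3 (expiry=15+1=16). clock=15
Op 11: insert b.com -> 10.0.0.4 (expiry=15+2=17). clock=15
Op 12: tick 4 -> clock=19. purged={a.com,b.com}
Op 13: tick 5 -> clock=24.
Final clock = 24
Final cache (unexpired): {} -> size=0

Answer: clock=24 cache_size=0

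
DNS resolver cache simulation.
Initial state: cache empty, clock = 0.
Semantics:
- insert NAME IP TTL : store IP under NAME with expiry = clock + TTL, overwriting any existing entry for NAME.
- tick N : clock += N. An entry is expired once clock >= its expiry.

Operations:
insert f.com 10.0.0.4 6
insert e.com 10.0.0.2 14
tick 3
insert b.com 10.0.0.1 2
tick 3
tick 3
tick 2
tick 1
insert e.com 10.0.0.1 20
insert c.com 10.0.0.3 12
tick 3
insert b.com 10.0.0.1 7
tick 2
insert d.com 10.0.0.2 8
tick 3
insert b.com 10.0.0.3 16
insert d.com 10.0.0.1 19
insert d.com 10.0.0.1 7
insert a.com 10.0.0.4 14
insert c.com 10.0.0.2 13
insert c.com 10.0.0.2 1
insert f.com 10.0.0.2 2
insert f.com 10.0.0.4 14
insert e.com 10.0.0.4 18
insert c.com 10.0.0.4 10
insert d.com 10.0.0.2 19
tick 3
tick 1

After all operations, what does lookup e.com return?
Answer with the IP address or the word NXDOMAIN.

Answer: 10.0.0.4

Derivation:
Op 1: insert f.com -> 10.0.0.4 (expiry=0+6=6). clock=0
Op 2: insert e.com -> 10.0.0.2 (expiry=0+14=14). clock=0
Op 3: tick 3 -> clock=3.
Op 4: insert b.com -> 10.0.0.1 (expiry=3+2=5). clock=3
Op 5: tick 3 -> clock=6. purged={b.com,f.com}
Op 6: tick 3 -> clock=9.
Op 7: tick 2 -> clock=11.
Op 8: tick 1 -> clock=12.
Op 9: insert e.com -> 10.0.0.1 (expiry=12+20=32). clock=12
Op 10: insert c.com -> 10.0.0.3 (expiry=12+12=24). clock=12
Op 11: tick 3 -> clock=15.
Op 12: insert b.com -> 10.0.0.1 (expiry=15+7=22). clock=15
Op 13: tick 2 -> clock=17.
Op 14: insert d.com -> 10.0.0.2 (expiry=17+8=25). clock=17
Op 15: tick 3 -> clock=20.
Op 16: insert b.com -> 10.0.0.3 (expiry=20+16=36). clock=20
Op 17: insert d.com -> 10.0.0.1 (expiry=20+19=39). clock=20
Op 18: insert d.com -> 10.0.0.1 (expiry=20+7=27). clock=20
Op 19: insert a.com -> 10.0.0.4 (expiry=20+14=34). clock=20
Op 20: insert c.com -> 10.0.0.2 (expiry=20+13=33). clock=20
Op 21: insert c.com -> 10.0.0.2 (expiry=20+1=21). clock=20
Op 22: insert f.com -> 10.0.0.2 (expiry=20+2=22). clock=20
Op 23: insert f.com -> 10.0.0.4 (expiry=20+14=34). clock=20
Op 24: insert e.com -> 10.0.0.4 (expiry=20+18=38). clock=20
Op 25: insert c.com -> 10.0.0.4 (expiry=20+10=30). clock=20
Op 26: insert d.com -> 10.0.0.2 (expiry=20+19=39). clock=20
Op 27: tick 3 -> clock=23.
Op 28: tick 1 -> clock=24.
lookup e.com: present, ip=10.0.0.4 expiry=38 > clock=24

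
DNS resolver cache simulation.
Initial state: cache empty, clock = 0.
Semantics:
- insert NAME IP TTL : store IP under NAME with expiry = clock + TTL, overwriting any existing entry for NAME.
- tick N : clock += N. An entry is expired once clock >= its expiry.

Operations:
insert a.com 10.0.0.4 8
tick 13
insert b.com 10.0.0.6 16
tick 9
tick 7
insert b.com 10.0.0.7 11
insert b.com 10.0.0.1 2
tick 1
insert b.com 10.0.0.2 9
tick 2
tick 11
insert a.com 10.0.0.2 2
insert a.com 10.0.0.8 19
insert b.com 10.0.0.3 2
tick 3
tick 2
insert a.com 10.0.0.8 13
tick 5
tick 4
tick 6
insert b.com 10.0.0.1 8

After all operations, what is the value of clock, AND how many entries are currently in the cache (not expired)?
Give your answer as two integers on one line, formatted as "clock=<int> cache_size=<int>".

Op 1: insert a.com -> 10.0.0.4 (expiry=0+8=8). clock=0
Op 2: tick 13 -> clock=13. purged={a.com}
Op 3: insert b.com -> 10.0.0.6 (expiry=13+16=29). clock=13
Op 4: tick 9 -> clock=22.
Op 5: tick 7 -> clock=29. purged={b.com}
Op 6: insert b.com -> 10.0.0.7 (expiry=29+11=40). clock=29
Op 7: insert b.com -> 10.0.0.1 (expiry=29+2=31). clock=29
Op 8: tick 1 -> clock=30.
Op 9: insert b.com -> 10.0.0.2 (expiry=30+9=39). clock=30
Op 10: tick 2 -> clock=32.
Op 11: tick 11 -> clock=43. purged={b.com}
Op 12: insert a.com -> 10.0.0.2 (expiry=43+2=45). clock=43
Op 13: insert a.com -> 10.0.0.8 (expiry=43+19=62). clock=43
Op 14: insert b.com -> 10.0.0.3 (expiry=43+2=45). clock=43
Op 15: tick 3 -> clock=46. purged={b.com}
Op 16: tick 2 -> clock=48.
Op 17: insert a.com -> 10.0.0.8 (expiry=48+13=61). clock=48
Op 18: tick 5 -> clock=53.
Op 19: tick 4 -> clock=57.
Op 20: tick 6 -> clock=63. purged={a.com}
Op 21: insert b.com -> 10.0.0.1 (expiry=63+8=71). clock=63
Final clock = 63
Final cache (unexpired): {b.com} -> size=1

Answer: clock=63 cache_size=1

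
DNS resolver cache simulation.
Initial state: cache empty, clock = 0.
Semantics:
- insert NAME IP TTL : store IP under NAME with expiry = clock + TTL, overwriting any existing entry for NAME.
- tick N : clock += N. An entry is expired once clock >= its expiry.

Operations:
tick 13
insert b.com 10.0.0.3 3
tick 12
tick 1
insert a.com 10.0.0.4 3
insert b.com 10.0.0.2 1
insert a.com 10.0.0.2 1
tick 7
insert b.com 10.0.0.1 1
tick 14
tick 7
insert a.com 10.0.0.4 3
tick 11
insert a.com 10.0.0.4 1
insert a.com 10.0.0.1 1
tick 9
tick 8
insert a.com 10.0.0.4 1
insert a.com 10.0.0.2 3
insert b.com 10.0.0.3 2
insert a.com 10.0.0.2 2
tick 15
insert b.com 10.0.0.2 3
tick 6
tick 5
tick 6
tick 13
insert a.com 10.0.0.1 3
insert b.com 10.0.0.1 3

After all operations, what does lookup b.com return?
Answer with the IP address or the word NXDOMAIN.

Answer: 10.0.0.1

Derivation:
Op 1: tick 13 -> clock=13.
Op 2: insert b.com -> 10.0.0.3 (expiry=13+3=16). clock=13
Op 3: tick 12 -> clock=25. purged={b.com}
Op 4: tick 1 -> clock=26.
Op 5: insert a.com -> 10.0.0.4 (expiry=26+3=29). clock=26
Op 6: insert b.com -> 10.0.0.2 (expiry=26+1=27). clock=26
Op 7: insert a.com -> 10.0.0.2 (expiry=26+1=27). clock=26
Op 8: tick 7 -> clock=33. purged={a.com,b.com}
Op 9: insert b.com -> 10.0.0.1 (expiry=33+1=34). clock=33
Op 10: tick 14 -> clock=47. purged={b.com}
Op 11: tick 7 -> clock=54.
Op 12: insert a.com -> 10.0.0.4 (expiry=54+3=57). clock=54
Op 13: tick 11 -> clock=65. purged={a.com}
Op 14: insert a.com -> 10.0.0.4 (expiry=65+1=66). clock=65
Op 15: insert a.com -> 10.0.0.1 (expiry=65+1=66). clock=65
Op 16: tick 9 -> clock=74. purged={a.com}
Op 17: tick 8 -> clock=82.
Op 18: insert a.com -> 10.0.0.4 (expiry=82+1=83). clock=82
Op 19: insert a.com -> 10.0.0.2 (expiry=82+3=85). clock=82
Op 20: insert b.com -> 10.0.0.3 (expiry=82+2=84). clock=82
Op 21: insert a.com -> 10.0.0.2 (expiry=82+2=84). clock=82
Op 22: tick 15 -> clock=97. purged={a.com,b.com}
Op 23: insert b.com -> 10.0.0.2 (expiry=97+3=100). clock=97
Op 24: tick 6 -> clock=103. purged={b.com}
Op 25: tick 5 -> clock=108.
Op 26: tick 6 -> clock=114.
Op 27: tick 13 -> clock=127.
Op 28: insert a.com -> 10.0.0.1 (expiry=127+3=130). clock=127
Op 29: insert b.com -> 10.0.0.1 (expiry=127+3=130). clock=127
lookup b.com: present, ip=10.0.0.1 expiry=130 > clock=127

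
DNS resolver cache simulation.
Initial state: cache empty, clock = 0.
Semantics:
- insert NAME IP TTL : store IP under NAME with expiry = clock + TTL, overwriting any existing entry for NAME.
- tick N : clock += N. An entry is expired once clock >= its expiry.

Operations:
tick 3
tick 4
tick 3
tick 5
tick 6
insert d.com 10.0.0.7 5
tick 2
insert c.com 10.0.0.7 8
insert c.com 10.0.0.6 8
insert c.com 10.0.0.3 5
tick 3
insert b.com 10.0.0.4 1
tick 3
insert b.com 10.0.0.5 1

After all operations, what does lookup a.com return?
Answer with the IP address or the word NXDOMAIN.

Op 1: tick 3 -> clock=3.
Op 2: tick 4 -> clock=7.
Op 3: tick 3 -> clock=10.
Op 4: tick 5 -> clock=15.
Op 5: tick 6 -> clock=21.
Op 6: insert d.com -> 10.0.0.7 (expiry=21+5=26). clock=21
Op 7: tick 2 -> clock=23.
Op 8: insert c.com -> 10.0.0.7 (expiry=23+8=31). clock=23
Op 9: insert c.com -> 10.0.0.6 (expiry=23+8=31). clock=23
Op 10: insert c.com -> 10.0.0.3 (expiry=23+5=28). clock=23
Op 11: tick 3 -> clock=26. purged={d.com}
Op 12: insert b.com -> 10.0.0.4 (expiry=26+1=27). clock=26
Op 13: tick 3 -> clock=29. purged={b.com,c.com}
Op 14: insert b.com -> 10.0.0.5 (expiry=29+1=30). clock=29
lookup a.com: not in cache (expired or never inserted)

Answer: NXDOMAIN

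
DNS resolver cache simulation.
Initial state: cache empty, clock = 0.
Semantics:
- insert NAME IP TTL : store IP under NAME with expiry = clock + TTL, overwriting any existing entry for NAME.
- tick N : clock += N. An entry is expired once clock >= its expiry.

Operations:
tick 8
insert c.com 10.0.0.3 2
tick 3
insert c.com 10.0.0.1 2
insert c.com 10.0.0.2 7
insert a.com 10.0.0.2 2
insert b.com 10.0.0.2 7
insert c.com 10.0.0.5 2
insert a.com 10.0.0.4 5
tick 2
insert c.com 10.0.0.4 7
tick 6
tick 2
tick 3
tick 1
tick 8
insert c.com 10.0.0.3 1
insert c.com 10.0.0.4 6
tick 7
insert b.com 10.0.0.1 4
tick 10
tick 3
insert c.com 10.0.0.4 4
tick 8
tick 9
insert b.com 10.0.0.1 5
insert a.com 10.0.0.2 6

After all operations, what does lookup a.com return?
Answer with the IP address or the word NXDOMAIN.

Answer: 10.0.0.2

Derivation:
Op 1: tick 8 -> clock=8.
Op 2: insert c.com -> 10.0.0.3 (expiry=8+2=10). clock=8
Op 3: tick 3 -> clock=11. purged={c.com}
Op 4: insert c.com -> 10.0.0.1 (expiry=11+2=13). clock=11
Op 5: insert c.com -> 10.0.0.2 (expiry=11+7=18). clock=11
Op 6: insert a.com -> 10.0.0.2 (expiry=11+2=13). clock=11
Op 7: insert b.com -> 10.0.0.2 (expiry=11+7=18). clock=11
Op 8: insert c.com -> 10.0.0.5 (expiry=11+2=13). clock=11
Op 9: insert a.com -> 10.0.0.4 (expiry=11+5=16). clock=11
Op 10: tick 2 -> clock=13. purged={c.com}
Op 11: insert c.com -> 10.0.0.4 (expiry=13+7=20). clock=13
Op 12: tick 6 -> clock=19. purged={a.com,b.com}
Op 13: tick 2 -> clock=21. purged={c.com}
Op 14: tick 3 -> clock=24.
Op 15: tick 1 -> clock=25.
Op 16: tick 8 -> clock=33.
Op 17: insert c.com -> 10.0.0.3 (expiry=33+1=34). clock=33
Op 18: insert c.com -> 10.0.0.4 (expiry=33+6=39). clock=33
Op 19: tick 7 -> clock=40. purged={c.com}
Op 20: insert b.com -> 10.0.0.1 (expiry=40+4=44). clock=40
Op 21: tick 10 -> clock=50. purged={b.com}
Op 22: tick 3 -> clock=53.
Op 23: insert c.com -> 10.0.0.4 (expiry=53+4=57). clock=53
Op 24: tick 8 -> clock=61. purged={c.com}
Op 25: tick 9 -> clock=70.
Op 26: insert b.com -> 10.0.0.1 (expiry=70+5=75). clock=70
Op 27: insert a.com -> 10.0.0.2 (expiry=70+6=76). clock=70
lookup a.com: present, ip=10.0.0.2 expiry=76 > clock=70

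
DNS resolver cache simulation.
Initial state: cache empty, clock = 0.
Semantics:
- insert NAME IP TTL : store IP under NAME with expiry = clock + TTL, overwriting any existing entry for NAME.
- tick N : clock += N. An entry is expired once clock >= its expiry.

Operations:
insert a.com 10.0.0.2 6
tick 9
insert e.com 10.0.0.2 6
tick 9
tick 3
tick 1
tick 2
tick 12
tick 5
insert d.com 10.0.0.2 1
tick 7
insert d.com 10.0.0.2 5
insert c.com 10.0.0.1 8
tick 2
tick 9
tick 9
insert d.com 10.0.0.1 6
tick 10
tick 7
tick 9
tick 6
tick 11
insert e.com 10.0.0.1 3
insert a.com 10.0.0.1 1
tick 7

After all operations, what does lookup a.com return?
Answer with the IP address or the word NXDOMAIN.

Answer: NXDOMAIN

Derivation:
Op 1: insert a.com -> 10.0.0.2 (expiry=0+6=6). clock=0
Op 2: tick 9 -> clock=9. purged={a.com}
Op 3: insert e.com -> 10.0.0.2 (expiry=9+6=15). clock=9
Op 4: tick 9 -> clock=18. purged={e.com}
Op 5: tick 3 -> clock=21.
Op 6: tick 1 -> clock=22.
Op 7: tick 2 -> clock=24.
Op 8: tick 12 -> clock=36.
Op 9: tick 5 -> clock=41.
Op 10: insert d.com -> 10.0.0.2 (expiry=41+1=42). clock=41
Op 11: tick 7 -> clock=48. purged={d.com}
Op 12: insert d.com -> 10.0.0.2 (expiry=48+5=53). clock=48
Op 13: insert c.com -> 10.0.0.1 (expiry=48+8=56). clock=48
Op 14: tick 2 -> clock=50.
Op 15: tick 9 -> clock=59. purged={c.com,d.com}
Op 16: tick 9 -> clock=68.
Op 17: insert d.com -> 10.0.0.1 (expiry=68+6=74). clock=68
Op 18: tick 10 -> clock=78. purged={d.com}
Op 19: tick 7 -> clock=85.
Op 20: tick 9 -> clock=94.
Op 21: tick 6 -> clock=100.
Op 22: tick 11 -> clock=111.
Op 23: insert e.com -> 10.0.0.1 (expiry=111+3=114). clock=111
Op 24: insert a.com -> 10.0.0.1 (expiry=111+1=112). clock=111
Op 25: tick 7 -> clock=118. purged={a.com,e.com}
lookup a.com: not in cache (expired or never inserted)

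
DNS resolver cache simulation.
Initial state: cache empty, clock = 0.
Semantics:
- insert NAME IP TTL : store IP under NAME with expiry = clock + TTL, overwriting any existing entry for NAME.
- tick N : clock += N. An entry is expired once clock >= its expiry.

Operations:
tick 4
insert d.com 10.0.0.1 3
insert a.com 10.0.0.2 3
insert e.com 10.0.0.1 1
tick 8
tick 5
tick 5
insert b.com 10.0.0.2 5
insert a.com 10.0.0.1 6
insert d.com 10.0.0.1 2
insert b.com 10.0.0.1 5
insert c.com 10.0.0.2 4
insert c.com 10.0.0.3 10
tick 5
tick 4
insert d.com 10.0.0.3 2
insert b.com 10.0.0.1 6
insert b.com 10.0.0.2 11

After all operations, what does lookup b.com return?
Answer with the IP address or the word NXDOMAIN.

Answer: 10.0.0.2

Derivation:
Op 1: tick 4 -> clock=4.
Op 2: insert d.com -> 10.0.0.1 (expiry=4+3=7). clock=4
Op 3: insert a.com -> 10.0.0.2 (expiry=4+3=7). clock=4
Op 4: insert e.com -> 10.0.0.1 (expiry=4+1=5). clock=4
Op 5: tick 8 -> clock=12. purged={a.com,d.com,e.com}
Op 6: tick 5 -> clock=17.
Op 7: tick 5 -> clock=22.
Op 8: insert b.com -> 10.0.0.2 (expiry=22+5=27). clock=22
Op 9: insert a.com -> 10.0.0.1 (expiry=22+6=28). clock=22
Op 10: insert d.com -> 10.0.0.1 (expiry=22+2=24). clock=22
Op 11: insert b.com -> 10.0.0.1 (expiry=22+5=27). clock=22
Op 12: insert c.com -> 10.0.0.2 (expiry=22+4=26). clock=22
Op 13: insert c.com -> 10.0.0.3 (expiry=22+10=32). clock=22
Op 14: tick 5 -> clock=27. purged={b.com,d.com}
Op 15: tick 4 -> clock=31. purged={a.com}
Op 16: insert d.com -> 10.0.0.3 (expiry=31+2=33). clock=31
Op 17: insert b.com -> 10.0.0.1 (expiry=31+6=37). clock=31
Op 18: insert b.com -> 10.0.0.2 (expiry=31+11=42). clock=31
lookup b.com: present, ip=10.0.0.2 expiry=42 > clock=31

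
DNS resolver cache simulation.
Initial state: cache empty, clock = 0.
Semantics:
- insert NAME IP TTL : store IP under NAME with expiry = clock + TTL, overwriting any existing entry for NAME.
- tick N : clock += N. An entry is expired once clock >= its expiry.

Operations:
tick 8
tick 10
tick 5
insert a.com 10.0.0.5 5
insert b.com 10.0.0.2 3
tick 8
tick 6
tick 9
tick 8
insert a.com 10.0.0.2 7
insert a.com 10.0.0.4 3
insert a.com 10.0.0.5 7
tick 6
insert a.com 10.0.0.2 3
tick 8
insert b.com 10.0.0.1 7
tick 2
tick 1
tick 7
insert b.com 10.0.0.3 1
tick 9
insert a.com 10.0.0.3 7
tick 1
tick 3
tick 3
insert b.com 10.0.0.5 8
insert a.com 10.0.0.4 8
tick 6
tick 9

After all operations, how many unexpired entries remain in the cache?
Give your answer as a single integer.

Answer: 0

Derivation:
Op 1: tick 8 -> clock=8.
Op 2: tick 10 -> clock=18.
Op 3: tick 5 -> clock=23.
Op 4: insert a.com -> 10.0.0.5 (expiry=23+5=28). clock=23
Op 5: insert b.com -> 10.0.0.2 (expiry=23+3=26). clock=23
Op 6: tick 8 -> clock=31. purged={a.com,b.com}
Op 7: tick 6 -> clock=37.
Op 8: tick 9 -> clock=46.
Op 9: tick 8 -> clock=54.
Op 10: insert a.com -> 10.0.0.2 (expiry=54+7=61). clock=54
Op 11: insert a.com -> 10.0.0.4 (expiry=54+3=57). clock=54
Op 12: insert a.com -> 10.0.0.5 (expiry=54+7=61). clock=54
Op 13: tick 6 -> clock=60.
Op 14: insert a.com -> 10.0.0.2 (expiry=60+3=63). clock=60
Op 15: tick 8 -> clock=68. purged={a.com}
Op 16: insert b.com -> 10.0.0.1 (expiry=68+7=75). clock=68
Op 17: tick 2 -> clock=70.
Op 18: tick 1 -> clock=71.
Op 19: tick 7 -> clock=78. purged={b.com}
Op 20: insert b.com -> 10.0.0.3 (expiry=78+1=79). clock=78
Op 21: tick 9 -> clock=87. purged={b.com}
Op 22: insert a.com -> 10.0.0.3 (expiry=87+7=94). clock=87
Op 23: tick 1 -> clock=88.
Op 24: tick 3 -> clock=91.
Op 25: tick 3 -> clock=94. purged={a.com}
Op 26: insert b.com -> 10.0.0.5 (expiry=94+8=102). clock=94
Op 27: insert a.com -> 10.0.0.4 (expiry=94+8=102). clock=94
Op 28: tick 6 -> clock=100.
Op 29: tick 9 -> clock=109. purged={a.com,b.com}
Final cache (unexpired): {} -> size=0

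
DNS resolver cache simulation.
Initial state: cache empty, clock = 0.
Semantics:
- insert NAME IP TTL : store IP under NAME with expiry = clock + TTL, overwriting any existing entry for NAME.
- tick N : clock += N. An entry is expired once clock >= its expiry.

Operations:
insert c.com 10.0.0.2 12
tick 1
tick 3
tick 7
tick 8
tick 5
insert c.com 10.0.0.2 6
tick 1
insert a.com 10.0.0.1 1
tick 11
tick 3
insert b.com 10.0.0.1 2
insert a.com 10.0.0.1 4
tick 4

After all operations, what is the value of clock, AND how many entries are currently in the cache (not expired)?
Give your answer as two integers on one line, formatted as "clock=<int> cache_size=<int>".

Answer: clock=43 cache_size=0

Derivation:
Op 1: insert c.com -> 10.0.0.2 (expiry=0+12=12). clock=0
Op 2: tick 1 -> clock=1.
Op 3: tick 3 -> clock=4.
Op 4: tick 7 -> clock=11.
Op 5: tick 8 -> clock=19. purged={c.com}
Op 6: tick 5 -> clock=24.
Op 7: insert c.com -> 10.0.0.2 (expiry=24+6=30). clock=24
Op 8: tick 1 -> clock=25.
Op 9: insert a.com -> 10.0.0.1 (expiry=25+1=26). clock=25
Op 10: tick 11 -> clock=36. purged={a.com,c.com}
Op 11: tick 3 -> clock=39.
Op 12: insert b.com -> 10.0.0.1 (expiry=39+2=41). clock=39
Op 13: insert a.com -> 10.0.0.1 (expiry=39+4=43). clock=39
Op 14: tick 4 -> clock=43. purged={a.com,b.com}
Final clock = 43
Final cache (unexpired): {} -> size=0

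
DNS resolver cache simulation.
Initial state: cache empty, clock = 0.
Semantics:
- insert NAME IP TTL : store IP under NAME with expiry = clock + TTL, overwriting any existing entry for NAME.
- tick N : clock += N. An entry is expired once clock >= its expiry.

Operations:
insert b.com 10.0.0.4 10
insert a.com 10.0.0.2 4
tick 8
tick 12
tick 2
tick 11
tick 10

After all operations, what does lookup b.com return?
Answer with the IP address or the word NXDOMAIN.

Answer: NXDOMAIN

Derivation:
Op 1: insert b.com -> 10.0.0.4 (expiry=0+10=10). clock=0
Op 2: insert a.com -> 10.0.0.2 (expiry=0+4=4). clock=0
Op 3: tick 8 -> clock=8. purged={a.com}
Op 4: tick 12 -> clock=20. purged={b.com}
Op 5: tick 2 -> clock=22.
Op 6: tick 11 -> clock=33.
Op 7: tick 10 -> clock=43.
lookup b.com: not in cache (expired or never inserted)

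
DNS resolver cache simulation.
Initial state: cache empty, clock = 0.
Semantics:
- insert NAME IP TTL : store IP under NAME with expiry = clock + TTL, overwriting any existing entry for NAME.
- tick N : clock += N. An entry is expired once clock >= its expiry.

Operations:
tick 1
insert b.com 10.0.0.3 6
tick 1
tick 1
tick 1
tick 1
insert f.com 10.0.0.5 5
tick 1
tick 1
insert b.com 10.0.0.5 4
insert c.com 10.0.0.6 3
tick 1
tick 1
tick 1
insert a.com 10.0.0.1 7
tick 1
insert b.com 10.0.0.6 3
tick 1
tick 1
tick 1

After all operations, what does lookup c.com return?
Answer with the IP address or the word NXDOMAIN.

Op 1: tick 1 -> clock=1.
Op 2: insert b.com -> 10.0.0.3 (expiry=1+6=7). clock=1
Op 3: tick 1 -> clock=2.
Op 4: tick 1 -> clock=3.
Op 5: tick 1 -> clock=4.
Op 6: tick 1 -> clock=5.
Op 7: insert f.com -> 10.0.0.5 (expiry=5+5=10). clock=5
Op 8: tick 1 -> clock=6.
Op 9: tick 1 -> clock=7. purged={b.com}
Op 10: insert b.com -> 10.0.0.5 (expiry=7+4=11). clock=7
Op 11: insert c.com -> 10.0.0.6 (expiry=7+3=10). clock=7
Op 12: tick 1 -> clock=8.
Op 13: tick 1 -> clock=9.
Op 14: tick 1 -> clock=10. purged={c.com,f.com}
Op 15: insert a.com -> 10.0.0.1 (expiry=10+7=17). clock=10
Op 16: tick 1 -> clock=11. purged={b.com}
Op 17: insert b.com -> 10.0.0.6 (expiry=11+3=14). clock=11
Op 18: tick 1 -> clock=12.
Op 19: tick 1 -> clock=13.
Op 20: tick 1 -> clock=14. purged={b.com}
lookup c.com: not in cache (expired or never inserted)

Answer: NXDOMAIN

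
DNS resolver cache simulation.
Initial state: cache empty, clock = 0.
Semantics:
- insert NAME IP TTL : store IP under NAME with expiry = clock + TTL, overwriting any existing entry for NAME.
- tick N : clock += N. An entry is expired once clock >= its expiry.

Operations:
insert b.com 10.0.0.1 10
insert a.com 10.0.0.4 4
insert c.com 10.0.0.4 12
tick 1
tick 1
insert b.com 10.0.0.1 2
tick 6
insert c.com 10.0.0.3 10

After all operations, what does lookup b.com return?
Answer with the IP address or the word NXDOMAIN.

Op 1: insert b.com -> 10.0.0.1 (expiry=0+10=10). clock=0
Op 2: insert a.com -> 10.0.0.4 (expiry=0+4=4). clock=0
Op 3: insert c.com -> 10.0.0.4 (expiry=0+12=12). clock=0
Op 4: tick 1 -> clock=1.
Op 5: tick 1 -> clock=2.
Op 6: insert b.com -> 10.0.0.1 (expiry=2+2=4). clock=2
Op 7: tick 6 -> clock=8. purged={a.com,b.com}
Op 8: insert c.com -> 10.0.0.3 (expiry=8+10=18). clock=8
lookup b.com: not in cache (expired or never inserted)

Answer: NXDOMAIN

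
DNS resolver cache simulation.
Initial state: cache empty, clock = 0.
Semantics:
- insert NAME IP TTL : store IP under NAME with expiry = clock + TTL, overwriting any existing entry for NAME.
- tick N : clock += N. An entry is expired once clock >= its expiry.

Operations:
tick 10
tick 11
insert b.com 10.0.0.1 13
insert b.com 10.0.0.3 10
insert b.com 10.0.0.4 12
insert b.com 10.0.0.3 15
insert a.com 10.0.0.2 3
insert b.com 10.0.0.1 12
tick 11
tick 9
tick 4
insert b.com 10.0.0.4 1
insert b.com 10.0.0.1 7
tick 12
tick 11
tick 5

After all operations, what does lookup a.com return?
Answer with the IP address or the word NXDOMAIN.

Answer: NXDOMAIN

Derivation:
Op 1: tick 10 -> clock=10.
Op 2: tick 11 -> clock=21.
Op 3: insert b.com -> 10.0.0.1 (expiry=21+13=34). clock=21
Op 4: insert b.com -> 10.0.0.3 (expiry=21+10=31). clock=21
Op 5: insert b.com -> 10.0.0.4 (expiry=21+12=33). clock=21
Op 6: insert b.com -> 10.0.0.3 (expiry=21+15=36). clock=21
Op 7: insert a.com -> 10.0.0.2 (expiry=21+3=24). clock=21
Op 8: insert b.com -> 10.0.0.1 (expiry=21+12=33). clock=21
Op 9: tick 11 -> clock=32. purged={a.com}
Op 10: tick 9 -> clock=41. purged={b.com}
Op 11: tick 4 -> clock=45.
Op 12: insert b.com -> 10.0.0.4 (expiry=45+1=46). clock=45
Op 13: insert b.com -> 10.0.0.1 (expiry=45+7=52). clock=45
Op 14: tick 12 -> clock=57. purged={b.com}
Op 15: tick 11 -> clock=68.
Op 16: tick 5 -> clock=73.
lookup a.com: not in cache (expired or never inserted)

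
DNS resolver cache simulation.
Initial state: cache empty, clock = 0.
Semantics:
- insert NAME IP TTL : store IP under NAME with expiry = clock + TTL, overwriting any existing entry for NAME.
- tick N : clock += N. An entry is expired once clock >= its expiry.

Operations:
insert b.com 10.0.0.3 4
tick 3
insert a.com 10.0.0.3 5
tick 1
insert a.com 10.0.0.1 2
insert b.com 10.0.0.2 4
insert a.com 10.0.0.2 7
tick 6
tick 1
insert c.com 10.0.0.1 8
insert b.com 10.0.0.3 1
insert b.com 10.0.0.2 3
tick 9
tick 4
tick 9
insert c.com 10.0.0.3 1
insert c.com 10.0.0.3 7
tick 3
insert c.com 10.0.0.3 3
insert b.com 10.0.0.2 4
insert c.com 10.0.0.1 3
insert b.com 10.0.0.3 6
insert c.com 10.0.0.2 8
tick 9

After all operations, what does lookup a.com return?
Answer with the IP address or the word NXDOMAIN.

Op 1: insert b.com -> 10.0.0.3 (expiry=0+4=4). clock=0
Op 2: tick 3 -> clock=3.
Op 3: insert a.com -> 10.0.0.3 (expiry=3+5=8). clock=3
Op 4: tick 1 -> clock=4. purged={b.com}
Op 5: insert a.com -> 10.0.0.1 (expiry=4+2=6). clock=4
Op 6: insert b.com -> 10.0.0.2 (expiry=4+4=8). clock=4
Op 7: insert a.com -> 10.0.0.2 (expiry=4+7=11). clock=4
Op 8: tick 6 -> clock=10. purged={b.com}
Op 9: tick 1 -> clock=11. purged={a.com}
Op 10: insert c.com -> 10.0.0.1 (expiry=11+8=19). clock=11
Op 11: insert b.com -> 10.0.0.3 (expiry=11+1=12). clock=11
Op 12: insert b.com -> 10.0.0.2 (expiry=11+3=14). clock=11
Op 13: tick 9 -> clock=20. purged={b.com,c.com}
Op 14: tick 4 -> clock=24.
Op 15: tick 9 -> clock=33.
Op 16: insert c.com -> 10.0.0.3 (expiry=33+1=34). clock=33
Op 17: insert c.com -> 10.0.0.3 (expiry=33+7=40). clock=33
Op 18: tick 3 -> clock=36.
Op 19: insert c.com -> 10.0.0.3 (expiry=36+3=39). clock=36
Op 20: insert b.com -> 10.0.0.2 (expiry=36+4=40). clock=36
Op 21: insert c.com -> 10.0.0.1 (expiry=36+3=39). clock=36
Op 22: insert b.com -> 10.0.0.3 (expiry=36+6=42). clock=36
Op 23: insert c.com -> 10.0.0.2 (expiry=36+8=44). clock=36
Op 24: tick 9 -> clock=45. purged={b.com,c.com}
lookup a.com: not in cache (expired or never inserted)

Answer: NXDOMAIN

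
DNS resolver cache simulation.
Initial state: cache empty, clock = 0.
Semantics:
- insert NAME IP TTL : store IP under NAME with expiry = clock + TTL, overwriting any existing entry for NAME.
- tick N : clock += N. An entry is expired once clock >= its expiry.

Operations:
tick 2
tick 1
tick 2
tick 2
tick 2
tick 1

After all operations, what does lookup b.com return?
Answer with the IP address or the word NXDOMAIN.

Answer: NXDOMAIN

Derivation:
Op 1: tick 2 -> clock=2.
Op 2: tick 1 -> clock=3.
Op 3: tick 2 -> clock=5.
Op 4: tick 2 -> clock=7.
Op 5: tick 2 -> clock=9.
Op 6: tick 1 -> clock=10.
lookup b.com: not in cache (expired or never inserted)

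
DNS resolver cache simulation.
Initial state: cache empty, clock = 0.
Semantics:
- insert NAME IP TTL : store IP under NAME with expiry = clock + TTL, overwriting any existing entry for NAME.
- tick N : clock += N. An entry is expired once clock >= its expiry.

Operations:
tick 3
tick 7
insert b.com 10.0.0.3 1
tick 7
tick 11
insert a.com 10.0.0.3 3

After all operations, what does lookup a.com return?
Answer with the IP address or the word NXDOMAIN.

Op 1: tick 3 -> clock=3.
Op 2: tick 7 -> clock=10.
Op 3: insert b.com -> 10.0.0.3 (expiry=10+1=11). clock=10
Op 4: tick 7 -> clock=17. purged={b.com}
Op 5: tick 11 -> clock=28.
Op 6: insert a.com -> 10.0.0.3 (expiry=28+3=31). clock=28
lookup a.com: present, ip=10.0.0.3 expiry=31 > clock=28

Answer: 10.0.0.3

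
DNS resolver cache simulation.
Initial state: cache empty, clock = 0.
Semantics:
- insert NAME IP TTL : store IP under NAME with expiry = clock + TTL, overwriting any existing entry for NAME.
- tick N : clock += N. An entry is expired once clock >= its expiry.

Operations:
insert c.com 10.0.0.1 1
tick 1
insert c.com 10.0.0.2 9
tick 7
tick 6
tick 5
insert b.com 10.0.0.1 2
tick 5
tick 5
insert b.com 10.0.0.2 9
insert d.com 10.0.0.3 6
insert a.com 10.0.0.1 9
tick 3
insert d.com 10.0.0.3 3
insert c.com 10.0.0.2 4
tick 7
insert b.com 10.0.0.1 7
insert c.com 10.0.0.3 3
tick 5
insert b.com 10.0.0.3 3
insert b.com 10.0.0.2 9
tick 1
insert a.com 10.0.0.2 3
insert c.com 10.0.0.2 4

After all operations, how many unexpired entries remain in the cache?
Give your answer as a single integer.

Answer: 3

Derivation:
Op 1: insert c.com -> 10.0.0.1 (expiry=0+1=1). clock=0
Op 2: tick 1 -> clock=1. purged={c.com}
Op 3: insert c.com -> 10.0.0.2 (expiry=1+9=10). clock=1
Op 4: tick 7 -> clock=8.
Op 5: tick 6 -> clock=14. purged={c.com}
Op 6: tick 5 -> clock=19.
Op 7: insert b.com -> 10.0.0.1 (expiry=19+2=21). clock=19
Op 8: tick 5 -> clock=24. purged={b.com}
Op 9: tick 5 -> clock=29.
Op 10: insert b.com -> 10.0.0.2 (expiry=29+9=38). clock=29
Op 11: insert d.com -> 10.0.0.3 (expiry=29+6=35). clock=29
Op 12: insert a.com -> 10.0.0.1 (expiry=29+9=38). clock=29
Op 13: tick 3 -> clock=32.
Op 14: insert d.com -> 10.0.0.3 (expiry=32+3=35). clock=32
Op 15: insert c.com -> 10.0.0.2 (expiry=32+4=36). clock=32
Op 16: tick 7 -> clock=39. purged={a.com,b.com,c.com,d.com}
Op 17: insert b.com -> 10.0.0.1 (expiry=39+7=46). clock=39
Op 18: insert c.com -> 10.0.0.3 (expiry=39+3=42). clock=39
Op 19: tick 5 -> clock=44. purged={c.com}
Op 20: insert b.com -> 10.0.0.3 (expiry=44+3=47). clock=44
Op 21: insert b.com -> 10.0.0.2 (expiry=44+9=53). clock=44
Op 22: tick 1 -> clock=45.
Op 23: insert a.com -> 10.0.0.2 (expiry=45+3=48). clock=45
Op 24: insert c.com -> 10.0.0.2 (expiry=45+4=49). clock=45
Final cache (unexpired): {a.com,b.com,c.com} -> size=3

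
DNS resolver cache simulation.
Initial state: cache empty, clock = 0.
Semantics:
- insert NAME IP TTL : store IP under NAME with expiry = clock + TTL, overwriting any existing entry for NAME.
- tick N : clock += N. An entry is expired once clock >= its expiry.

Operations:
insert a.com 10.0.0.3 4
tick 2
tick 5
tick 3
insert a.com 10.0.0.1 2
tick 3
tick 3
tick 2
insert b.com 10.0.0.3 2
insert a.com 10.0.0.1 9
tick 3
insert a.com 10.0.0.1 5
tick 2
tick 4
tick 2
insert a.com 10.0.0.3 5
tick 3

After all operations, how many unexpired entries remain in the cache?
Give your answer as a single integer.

Op 1: insert a.com -> 10.0.0.3 (expiry=0+4=4). clock=0
Op 2: tick 2 -> clock=2.
Op 3: tick 5 -> clock=7. purged={a.com}
Op 4: tick 3 -> clock=10.
Op 5: insert a.com -> 10.0.0.1 (expiry=10+2=12). clock=10
Op 6: tick 3 -> clock=13. purged={a.com}
Op 7: tick 3 -> clock=16.
Op 8: tick 2 -> clock=18.
Op 9: insert b.com -> 10.0.0.3 (expiry=18+2=20). clock=18
Op 10: insert a.com -> 10.0.0.1 (expiry=18+9=27). clock=18
Op 11: tick 3 -> clock=21. purged={b.com}
Op 12: insert a.com -> 10.0.0.1 (expiry=21+5=26). clock=21
Op 13: tick 2 -> clock=23.
Op 14: tick 4 -> clock=27. purged={a.com}
Op 15: tick 2 -> clock=29.
Op 16: insert a.com -> 10.0.0.3 (expiry=29+5=34). clock=29
Op 17: tick 3 -> clock=32.
Final cache (unexpired): {a.com} -> size=1

Answer: 1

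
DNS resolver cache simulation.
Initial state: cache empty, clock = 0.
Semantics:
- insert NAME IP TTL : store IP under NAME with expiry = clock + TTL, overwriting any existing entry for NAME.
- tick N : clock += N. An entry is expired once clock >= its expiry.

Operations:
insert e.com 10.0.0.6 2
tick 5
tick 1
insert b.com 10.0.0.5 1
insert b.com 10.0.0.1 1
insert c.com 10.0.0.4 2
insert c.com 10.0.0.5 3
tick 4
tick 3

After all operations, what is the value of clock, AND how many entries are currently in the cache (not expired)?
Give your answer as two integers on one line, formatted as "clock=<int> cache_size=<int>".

Op 1: insert e.com -> 10.0.0.6 (expiry=0+2=2). clock=0
Op 2: tick 5 -> clock=5. purged={e.com}
Op 3: tick 1 -> clock=6.
Op 4: insert b.com -> 10.0.0.5 (expiry=6+1=7). clock=6
Op 5: insert b.com -> 10.0.0.1 (expiry=6+1=7). clock=6
Op 6: insert c.com -> 10.0.0.4 (expiry=6+2=8). clock=6
Op 7: insert c.com -> 10.0.0.5 (expiry=6+3=9). clock=6
Op 8: tick 4 -> clock=10. purged={b.com,c.com}
Op 9: tick 3 -> clock=13.
Final clock = 13
Final cache (unexpired): {} -> size=0

Answer: clock=13 cache_size=0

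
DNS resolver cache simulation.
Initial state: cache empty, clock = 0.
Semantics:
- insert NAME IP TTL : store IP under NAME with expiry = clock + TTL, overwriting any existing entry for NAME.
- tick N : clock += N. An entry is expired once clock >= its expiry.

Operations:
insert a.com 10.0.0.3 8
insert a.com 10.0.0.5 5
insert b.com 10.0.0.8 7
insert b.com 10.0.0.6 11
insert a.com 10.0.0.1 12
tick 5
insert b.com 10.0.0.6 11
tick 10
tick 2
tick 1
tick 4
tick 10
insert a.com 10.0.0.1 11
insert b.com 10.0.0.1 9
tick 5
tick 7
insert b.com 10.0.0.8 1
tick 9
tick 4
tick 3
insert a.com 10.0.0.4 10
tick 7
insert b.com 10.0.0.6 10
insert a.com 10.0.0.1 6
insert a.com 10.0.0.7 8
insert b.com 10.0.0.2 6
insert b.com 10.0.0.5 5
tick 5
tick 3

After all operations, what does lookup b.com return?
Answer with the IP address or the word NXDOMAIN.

Answer: NXDOMAIN

Derivation:
Op 1: insert a.com -> 10.0.0.3 (expiry=0+8=8). clock=0
Op 2: insert a.com -> 10.0.0.5 (expiry=0+5=5). clock=0
Op 3: insert b.com -> 10.0.0.8 (expiry=0+7=7). clock=0
Op 4: insert b.com -> 10.0.0.6 (expiry=0+11=11). clock=0
Op 5: insert a.com -> 10.0.0.1 (expiry=0+12=12). clock=0
Op 6: tick 5 -> clock=5.
Op 7: insert b.com -> 10.0.0.6 (expiry=5+11=16). clock=5
Op 8: tick 10 -> clock=15. purged={a.com}
Op 9: tick 2 -> clock=17. purged={b.com}
Op 10: tick 1 -> clock=18.
Op 11: tick 4 -> clock=22.
Op 12: tick 10 -> clock=32.
Op 13: insert a.com -> 10.0.0.1 (expiry=32+11=43). clock=32
Op 14: insert b.com -> 10.0.0.1 (expiry=32+9=41). clock=32
Op 15: tick 5 -> clock=37.
Op 16: tick 7 -> clock=44. purged={a.com,b.com}
Op 17: insert b.com -> 10.0.0.8 (expiry=44+1=45). clock=44
Op 18: tick 9 -> clock=53. purged={b.com}
Op 19: tick 4 -> clock=57.
Op 20: tick 3 -> clock=60.
Op 21: insert a.com -> 10.0.0.4 (expiry=60+10=70). clock=60
Op 22: tick 7 -> clock=67.
Op 23: insert b.com -> 10.0.0.6 (expiry=67+10=77). clock=67
Op 24: insert a.com -> 10.0.0.1 (expiry=67+6=73). clock=67
Op 25: insert a.com -> 10.0.0.7 (expiry=67+8=75). clock=67
Op 26: insert b.com -> 10.0.0.2 (expiry=67+6=73). clock=67
Op 27: insert b.com -> 10.0.0.5 (expiry=67+5=72). clock=67
Op 28: tick 5 -> clock=72. purged={b.com}
Op 29: tick 3 -> clock=75. purged={a.com}
lookup b.com: not in cache (expired or never inserted)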